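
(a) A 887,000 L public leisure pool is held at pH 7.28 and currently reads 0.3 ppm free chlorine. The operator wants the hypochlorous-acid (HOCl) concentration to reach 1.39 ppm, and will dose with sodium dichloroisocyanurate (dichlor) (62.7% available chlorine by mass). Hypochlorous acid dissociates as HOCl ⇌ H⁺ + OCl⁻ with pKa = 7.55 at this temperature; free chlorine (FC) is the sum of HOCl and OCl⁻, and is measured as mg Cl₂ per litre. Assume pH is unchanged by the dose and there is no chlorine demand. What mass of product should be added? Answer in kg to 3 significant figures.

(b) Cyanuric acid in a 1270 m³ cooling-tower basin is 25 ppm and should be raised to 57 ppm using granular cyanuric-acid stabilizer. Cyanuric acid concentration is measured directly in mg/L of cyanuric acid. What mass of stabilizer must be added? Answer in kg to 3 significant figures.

(a) [OCl⁻]/[HOCl] = 10^(pH − pKa) = 10^(7.28 − 7.55) = 0.537; fraction as HOCl = 1/(1 + 0.537) = 0.6506.
(a) Free chlorine required for 1.39 ppm HOCl: 1.39 / 0.6506 = 2.136 ppm.
(a) FC to add: 2.136 − 0.3 = 1.836 mg/L as Cl₂.
(a) Cl₂ equivalent: 1.836 mg/L × 887,000 L = 1629 g.
(a) Product at 62.7% available Cl: 1629 / 0.627 = 2598 g.

(b) Volume: 1270 m³ = 1,270,000 L.
(b) CYA to add: (57 − 25) = 32 mg/L × 1,270,000 L = 40,640 g cyanuric acid.

(a) 2.60 kg; (b) 40.6 kg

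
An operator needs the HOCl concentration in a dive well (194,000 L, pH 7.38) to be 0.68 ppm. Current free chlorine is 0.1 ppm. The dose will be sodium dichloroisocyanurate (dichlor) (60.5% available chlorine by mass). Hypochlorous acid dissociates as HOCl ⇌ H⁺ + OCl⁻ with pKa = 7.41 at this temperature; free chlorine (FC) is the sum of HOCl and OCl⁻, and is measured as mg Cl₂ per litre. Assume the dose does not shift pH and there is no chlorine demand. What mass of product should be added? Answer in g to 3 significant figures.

389 g

[OCl⁻]/[HOCl] = 10^(pH − pKa) = 10^(7.38 − 7.41) = 0.9333; fraction as HOCl = 1/(1 + 0.9333) = 0.5173.
Free chlorine required for 0.68 ppm HOCl: 0.68 / 0.5173 = 1.315 ppm.
FC to add: 1.315 − 0.1 = 1.215 mg/L as Cl₂.
Cl₂ equivalent: 1.215 mg/L × 194,000 L = 235.6 g.
Product at 60.5% available Cl: 235.6 / 0.605 = 389.5 g.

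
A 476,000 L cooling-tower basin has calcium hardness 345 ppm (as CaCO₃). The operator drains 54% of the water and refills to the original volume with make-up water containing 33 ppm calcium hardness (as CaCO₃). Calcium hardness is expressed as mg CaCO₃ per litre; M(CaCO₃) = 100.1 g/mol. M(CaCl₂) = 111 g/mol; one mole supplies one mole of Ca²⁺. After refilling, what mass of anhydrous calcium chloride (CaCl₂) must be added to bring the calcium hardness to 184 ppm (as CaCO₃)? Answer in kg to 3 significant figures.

3.95 kg

After draining 54% and refilling: 345 × 0.46 + 33 × 0.54 = 176.52 ppm.
Deficit to target: 184 − 176.52 = 7.48 mg/L.
As CaCO₃: 7.48 mg/L × 476,000 L = 3560 g; ÷ 100.1 = 35.57 mol Ca²⁺.
Mass: 35.57 × 111 = 3948 g.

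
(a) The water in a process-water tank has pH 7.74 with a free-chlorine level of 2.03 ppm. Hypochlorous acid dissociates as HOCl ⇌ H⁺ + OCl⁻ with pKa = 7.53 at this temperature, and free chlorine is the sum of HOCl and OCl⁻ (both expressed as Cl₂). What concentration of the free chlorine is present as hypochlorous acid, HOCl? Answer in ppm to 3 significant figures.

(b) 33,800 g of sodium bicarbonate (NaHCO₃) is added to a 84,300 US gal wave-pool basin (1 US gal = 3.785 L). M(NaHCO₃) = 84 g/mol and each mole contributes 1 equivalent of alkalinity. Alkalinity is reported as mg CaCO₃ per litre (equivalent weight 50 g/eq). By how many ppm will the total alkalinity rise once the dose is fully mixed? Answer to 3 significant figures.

(a) 0.774 ppm; (b) 63.1 ppm

(a) [OCl⁻]/[HOCl] = 10^(pH − pKa) = 10^(7.74 − 7.53) = 10^0.21 = 1.622.
(a) Fraction as HOCl = 1 / (1 + 1.622) = 0.3814.
(a) HOCl = 0.3814 × 2.03 ppm = 0.7743 ppm.

(b) Volume: 84,300 US gal × 3.785 L/gal = 319,076 L.
(b) Moles of NaHCO₃: 33,800 g ÷ 84 g/mol = 402.4 mol → 402.4 eq of alkalinity.
(b) As CaCO₃: 402.4 eq × 50 g/eq = 20,120 g.
(b) Rise: 20,120 g / 319,076 L × 1000 = 63.05 mg/L.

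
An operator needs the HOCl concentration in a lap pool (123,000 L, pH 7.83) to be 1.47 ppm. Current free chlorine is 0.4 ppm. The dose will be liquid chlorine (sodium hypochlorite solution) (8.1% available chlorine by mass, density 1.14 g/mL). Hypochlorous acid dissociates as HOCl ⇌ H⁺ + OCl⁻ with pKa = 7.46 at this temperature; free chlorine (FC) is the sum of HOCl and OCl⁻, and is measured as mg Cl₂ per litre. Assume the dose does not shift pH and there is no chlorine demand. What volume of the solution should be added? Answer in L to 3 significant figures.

[OCl⁻]/[HOCl] = 10^(pH − pKa) = 10^(7.83 − 7.46) = 2.344; fraction as HOCl = 1/(1 + 2.344) = 0.299.
Free chlorine required for 1.47 ppm HOCl: 1.47 / 0.299 = 4.916 ppm.
FC to add: 4.916 − 0.4 = 4.516 mg/L as Cl₂.
Cl₂ equivalent: 4.516 mg/L × 123,000 L = 555.5 g.
Product at 8.1% available Cl: 555.5 / 0.081 = 6858 g.
Volume: 6858 g ÷ 1.14 g/mL = 6015 mL.

6.02 L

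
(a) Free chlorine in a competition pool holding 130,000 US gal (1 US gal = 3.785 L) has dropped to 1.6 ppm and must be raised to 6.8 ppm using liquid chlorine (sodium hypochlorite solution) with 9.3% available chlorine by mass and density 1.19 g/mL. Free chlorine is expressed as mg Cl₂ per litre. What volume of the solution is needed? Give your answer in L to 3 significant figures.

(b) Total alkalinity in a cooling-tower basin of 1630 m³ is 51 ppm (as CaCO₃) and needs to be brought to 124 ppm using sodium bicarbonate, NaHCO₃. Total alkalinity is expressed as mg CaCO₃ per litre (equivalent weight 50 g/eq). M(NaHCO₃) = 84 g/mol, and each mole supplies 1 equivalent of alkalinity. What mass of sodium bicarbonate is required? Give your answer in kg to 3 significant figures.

(a) Volume: 130,000 US gal × 3.785 L/gal = 492,050 L.
(a) Chlorine deficit: 6.8 − 1.6 = 5.2 ppm = 5.2 mg/L as Cl₂.
(a) Cl₂ equivalent needed: 5.2 mg/L × 492,050 L = 2,559,000 mg = 2559 g.
(a) Product at 9.3% available chlorine: 2559 / 0.093 = 27,510 g.
(a) Volume at density 1.19 g/mL: 27,510 g ÷ 1.19 g/mL = 23,120 mL.

(b) Volume: 1630 m³ = 1,630,000 L.
(b) Alkalinity to add: (124 − 51) = 73 mg/L as CaCO₃ × 1,630,000 L = 119,000 g as CaCO₃.
(b) Equivalents: 119,000 g ÷ 50 g/eq = 2380 eq.
(b) NaHCO₃ supplies 1 eq per mole → 2380 mol.
(b) Mass: 2380 mol × 84 g/mol = 199,900 g.

(a) 23.1 L; (b) 200 kg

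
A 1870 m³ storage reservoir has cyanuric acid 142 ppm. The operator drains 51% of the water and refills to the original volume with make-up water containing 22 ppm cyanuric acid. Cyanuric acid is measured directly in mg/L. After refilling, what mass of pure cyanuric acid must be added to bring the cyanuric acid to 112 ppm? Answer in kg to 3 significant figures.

58.3 kg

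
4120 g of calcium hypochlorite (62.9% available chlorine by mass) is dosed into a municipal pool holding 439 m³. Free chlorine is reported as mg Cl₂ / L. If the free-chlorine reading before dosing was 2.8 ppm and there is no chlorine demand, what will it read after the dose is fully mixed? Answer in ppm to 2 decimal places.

Volume: 439 m³ = 439,000 L.
Available chlorine delivered: 4120 g × 0.629 = 2591 g as Cl₂.
Concentration rise: 2591 g / 439,000 L = 5.903 mg/L = 5.90 ppm.
Final FC: 2.8 + 5.90 = 8.70 ppm.

8.70 ppm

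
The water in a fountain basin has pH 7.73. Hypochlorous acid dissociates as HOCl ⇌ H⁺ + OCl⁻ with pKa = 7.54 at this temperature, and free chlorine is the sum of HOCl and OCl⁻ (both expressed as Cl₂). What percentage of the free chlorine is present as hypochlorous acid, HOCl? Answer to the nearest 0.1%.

39.2%

[OCl⁻]/[HOCl] = 10^(pH − pKa) = 10^(7.73 − 7.54) = 10^0.19 = 1.549.
Fraction as HOCl = 1 / (1 + 1.549) = 0.3923.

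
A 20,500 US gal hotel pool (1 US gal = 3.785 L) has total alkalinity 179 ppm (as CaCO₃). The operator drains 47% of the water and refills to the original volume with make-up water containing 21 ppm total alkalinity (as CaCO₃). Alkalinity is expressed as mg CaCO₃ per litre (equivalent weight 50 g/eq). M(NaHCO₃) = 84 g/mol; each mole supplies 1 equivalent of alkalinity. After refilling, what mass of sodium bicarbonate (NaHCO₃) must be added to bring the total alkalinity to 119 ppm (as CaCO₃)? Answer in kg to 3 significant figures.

1.86 kg

Volume: 20,500 US gal × 3.785 L/gal = 77,592 L.
After draining 47% and refilling: 179 × 0.53 + 21 × 0.47 = 104.74 ppm.
Deficit to target: 119 − 104.74 = 14.26 mg/L.
As CaCO₃: 14.26 mg/L × 77,592 L = 1106 g; ÷ 50 g/eq ÷ 1 = 22.13 mol NaHCO₃.
Mass: 22.13 × 84 = 1859 g.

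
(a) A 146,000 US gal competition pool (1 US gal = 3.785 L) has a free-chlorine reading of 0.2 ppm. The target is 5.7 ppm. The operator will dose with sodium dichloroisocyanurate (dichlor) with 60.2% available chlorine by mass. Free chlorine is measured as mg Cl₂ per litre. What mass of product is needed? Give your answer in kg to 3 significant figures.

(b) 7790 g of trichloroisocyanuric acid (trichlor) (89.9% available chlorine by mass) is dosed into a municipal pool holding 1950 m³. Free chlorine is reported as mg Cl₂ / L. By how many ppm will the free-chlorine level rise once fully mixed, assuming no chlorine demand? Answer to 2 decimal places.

(a) Volume: 146,000 US gal × 3.785 L/gal = 552,610 L.
(a) Chlorine deficit: 5.7 − 0.2 = 5.5 ppm = 5.5 mg/L as Cl₂.
(a) Cl₂ equivalent needed: 5.5 mg/L × 552,610 L = 3,039,000 mg = 3039 g.
(a) Product at 60.2% available chlorine: 3039 / 0.602 = 5049 g.

(b) Volume: 1950 m³ = 1,950,000 L.
(b) Available chlorine delivered: 7790 g × 0.899 = 7003 g as Cl₂.
(b) Concentration rise: 7003 g / 1,950,000 L = 3.591 mg/L = 3.59 ppm.

(a) 5.05 kg; (b) 3.59 ppm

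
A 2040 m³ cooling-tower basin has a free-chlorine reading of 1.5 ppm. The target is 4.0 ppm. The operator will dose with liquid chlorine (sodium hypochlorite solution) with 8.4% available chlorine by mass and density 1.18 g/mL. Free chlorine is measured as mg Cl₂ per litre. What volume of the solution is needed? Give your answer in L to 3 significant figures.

Volume: 2040 m³ = 2,040,000 L.
Chlorine deficit: 4.0 − 1.5 = 2.5 ppm = 2.5 mg/L as Cl₂.
Cl₂ equivalent needed: 2.5 mg/L × 2,040,000 L = 5,100,000 mg = 5100 g.
Product at 8.4% available chlorine: 5100 / 0.084 = 60,710 g.
Volume at density 1.18 g/mL: 60,710 g ÷ 1.18 g/mL = 51,450 mL.

51.5 L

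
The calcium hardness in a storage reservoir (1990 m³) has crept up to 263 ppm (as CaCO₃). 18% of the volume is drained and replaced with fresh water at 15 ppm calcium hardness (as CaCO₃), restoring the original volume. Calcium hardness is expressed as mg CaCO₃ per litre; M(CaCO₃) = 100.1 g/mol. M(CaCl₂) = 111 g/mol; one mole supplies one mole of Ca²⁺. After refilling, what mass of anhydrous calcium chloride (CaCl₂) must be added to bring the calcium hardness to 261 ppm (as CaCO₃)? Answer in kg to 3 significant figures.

Volume: 1990 m³ = 1,990,000 L.
After draining 18% and refilling: 263 × 0.82 + 15 × 0.18 = 218.36 ppm.
Deficit to target: 261 − 218.36 = 42.64 mg/L.
As CaCO₃: 42.64 mg/L × 1,990,000 L = 84,850 g; ÷ 100.1 = 847.7 mol Ca²⁺.
Mass: 847.7 × 111 = 94,090 g.

94.1 kg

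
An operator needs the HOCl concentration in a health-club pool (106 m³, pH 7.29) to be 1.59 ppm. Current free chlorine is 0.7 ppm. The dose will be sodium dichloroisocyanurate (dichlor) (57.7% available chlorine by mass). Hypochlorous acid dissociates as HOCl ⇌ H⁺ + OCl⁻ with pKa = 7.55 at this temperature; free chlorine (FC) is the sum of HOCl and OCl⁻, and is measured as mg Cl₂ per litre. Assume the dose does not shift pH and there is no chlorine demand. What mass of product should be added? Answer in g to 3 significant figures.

324 g

Volume: 106 m³ = 106,000 L.
[OCl⁻]/[HOCl] = 10^(pH − pKa) = 10^(7.29 − 7.55) = 0.5495; fraction as HOCl = 1/(1 + 0.5495) = 0.6454.
Free chlorine required for 1.59 ppm HOCl: 1.59 / 0.6454 = 2.464 ppm.
FC to add: 2.464 − 0.7 = 1.764 mg/L as Cl₂.
Cl₂ equivalent: 1.764 mg/L × 106,000 L = 187 g.
Product at 57.7% available Cl: 187 / 0.577 = 324 g.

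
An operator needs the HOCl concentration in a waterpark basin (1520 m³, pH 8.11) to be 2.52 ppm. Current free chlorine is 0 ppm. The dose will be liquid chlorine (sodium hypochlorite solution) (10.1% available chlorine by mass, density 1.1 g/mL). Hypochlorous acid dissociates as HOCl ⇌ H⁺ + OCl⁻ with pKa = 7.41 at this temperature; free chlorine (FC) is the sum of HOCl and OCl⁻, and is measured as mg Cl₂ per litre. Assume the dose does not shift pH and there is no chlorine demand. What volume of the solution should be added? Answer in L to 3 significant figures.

Volume: 1520 m³ = 1,520,000 L.
[OCl⁻]/[HOCl] = 10^(pH − pKa) = 10^(8.11 − 7.41) = 5.012; fraction as HOCl = 1/(1 + 5.012) = 0.1663.
Free chlorine required for 2.52 ppm HOCl: 2.52 / 0.1663 = 15.15 ppm.
FC to add: 15.15 − 0 = 15.15 mg/L as Cl₂.
Cl₂ equivalent: 15.15 mg/L × 1,520,000 L = 23,030 g.
Product at 10.1% available Cl: 23,030 / 0.101 = 228,000 g.
Volume: 228,000 g ÷ 1.1 g/mL = 207,300 mL.

207 L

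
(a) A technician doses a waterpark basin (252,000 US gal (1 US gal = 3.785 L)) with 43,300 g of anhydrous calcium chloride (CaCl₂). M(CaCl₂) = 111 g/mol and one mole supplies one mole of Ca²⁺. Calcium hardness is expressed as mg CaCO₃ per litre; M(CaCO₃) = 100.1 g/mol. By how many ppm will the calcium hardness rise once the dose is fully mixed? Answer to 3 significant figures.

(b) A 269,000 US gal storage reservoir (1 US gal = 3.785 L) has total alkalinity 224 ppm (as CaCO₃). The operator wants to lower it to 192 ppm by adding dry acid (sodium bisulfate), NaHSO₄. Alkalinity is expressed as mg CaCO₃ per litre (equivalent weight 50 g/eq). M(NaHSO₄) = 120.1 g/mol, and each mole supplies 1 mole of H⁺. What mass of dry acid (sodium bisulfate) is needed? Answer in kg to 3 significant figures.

(a) Volume: 252,000 US gal × 3.785 L/gal = 953,820 L.
(a) Moles of Ca²⁺: 43,300 g ÷ 111 g/mol = 390.1 mol.
(a) As CaCO₃: 390.1 mol × 100.1 g/mol = 39,050 g.
(a) Rise: 39,050 g / 953,820 L × 1000 = 40.94 mg/L.

(b) Volume: 269,000 US gal × 3.785 L/gal = 1,018,165 L.
(b) Alkalinity to neutralize: (224 − 192) = 32 mg/L as CaCO₃ × 1,018,165 L = 32,580 g as CaCO₃.
(b) Equivalents of H⁺ required: 32,580 ÷ 50 g/eq = 651.6 eq = 651.6 mol NaHSO₄.
(b) Mass of NaHSO₄: 651.6 × 120.1 = 78,260 g.

(a) 40.9 ppm; (b) 78.3 kg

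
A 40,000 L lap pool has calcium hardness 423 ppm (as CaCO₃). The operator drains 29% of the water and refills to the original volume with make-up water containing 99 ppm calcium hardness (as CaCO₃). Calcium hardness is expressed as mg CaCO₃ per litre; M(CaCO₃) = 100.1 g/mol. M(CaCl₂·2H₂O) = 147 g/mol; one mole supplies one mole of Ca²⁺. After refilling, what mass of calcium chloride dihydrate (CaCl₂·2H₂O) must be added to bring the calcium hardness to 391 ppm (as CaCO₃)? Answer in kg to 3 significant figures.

3.64 kg

After draining 29% and refilling: 423 × 0.71 + 99 × 0.29 = 329.04 ppm.
Deficit to target: 391 − 329.04 = 61.96 mg/L.
As CaCO₃: 61.96 mg/L × 40,000 L = 2478 g; ÷ 100.1 = 24.76 mol Ca²⁺.
Mass: 24.76 × 147 = 3640 g.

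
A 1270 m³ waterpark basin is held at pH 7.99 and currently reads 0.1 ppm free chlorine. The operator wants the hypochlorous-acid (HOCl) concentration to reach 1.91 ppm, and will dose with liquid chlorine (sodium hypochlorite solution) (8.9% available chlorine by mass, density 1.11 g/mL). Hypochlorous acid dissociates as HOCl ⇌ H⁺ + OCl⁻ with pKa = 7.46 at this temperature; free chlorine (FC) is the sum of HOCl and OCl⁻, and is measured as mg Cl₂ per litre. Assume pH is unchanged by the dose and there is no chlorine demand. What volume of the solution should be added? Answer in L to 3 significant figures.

Volume: 1270 m³ = 1,270,000 L.
[OCl⁻]/[HOCl] = 10^(pH − pKa) = 10^(7.99 − 7.46) = 3.388; fraction as HOCl = 1/(1 + 3.388) = 0.2279.
Free chlorine required for 1.91 ppm HOCl: 1.91 / 0.2279 = 8.382 ppm.
FC to add: 8.382 − 0.1 = 8.282 mg/L as Cl₂.
Cl₂ equivalent: 8.282 mg/L × 1,270,000 L = 10,520 g.
Product at 8.9% available Cl: 10,520 / 0.089 = 118,200 g.
Volume: 118,200 g ÷ 1.11 g/mL = 106,500 mL.

106 L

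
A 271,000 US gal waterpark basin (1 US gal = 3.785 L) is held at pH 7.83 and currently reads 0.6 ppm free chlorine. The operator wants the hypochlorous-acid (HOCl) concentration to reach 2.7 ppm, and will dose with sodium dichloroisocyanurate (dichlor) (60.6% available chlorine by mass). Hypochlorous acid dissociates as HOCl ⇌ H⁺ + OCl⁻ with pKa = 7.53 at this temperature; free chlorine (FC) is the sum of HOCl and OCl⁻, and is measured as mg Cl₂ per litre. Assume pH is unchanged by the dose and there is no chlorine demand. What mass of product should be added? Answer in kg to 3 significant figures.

12.7 kg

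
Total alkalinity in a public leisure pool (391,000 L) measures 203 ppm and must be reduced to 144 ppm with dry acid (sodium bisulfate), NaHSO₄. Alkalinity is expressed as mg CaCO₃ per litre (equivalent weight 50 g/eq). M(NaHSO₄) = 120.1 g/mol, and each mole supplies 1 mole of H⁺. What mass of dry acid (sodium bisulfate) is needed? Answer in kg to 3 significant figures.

55.4 kg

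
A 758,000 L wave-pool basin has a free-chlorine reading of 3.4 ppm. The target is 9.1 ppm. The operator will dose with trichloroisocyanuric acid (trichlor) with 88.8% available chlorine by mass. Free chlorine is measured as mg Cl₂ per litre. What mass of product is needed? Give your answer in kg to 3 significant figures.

Chlorine deficit: 9.1 − 3.4 = 5.7 ppm = 5.7 mg/L as Cl₂.
Cl₂ equivalent needed: 5.7 mg/L × 758,000 L = 4,321,000 mg = 4321 g.
Product at 88.8% available chlorine: 4321 / 0.888 = 4866 g.

4.87 kg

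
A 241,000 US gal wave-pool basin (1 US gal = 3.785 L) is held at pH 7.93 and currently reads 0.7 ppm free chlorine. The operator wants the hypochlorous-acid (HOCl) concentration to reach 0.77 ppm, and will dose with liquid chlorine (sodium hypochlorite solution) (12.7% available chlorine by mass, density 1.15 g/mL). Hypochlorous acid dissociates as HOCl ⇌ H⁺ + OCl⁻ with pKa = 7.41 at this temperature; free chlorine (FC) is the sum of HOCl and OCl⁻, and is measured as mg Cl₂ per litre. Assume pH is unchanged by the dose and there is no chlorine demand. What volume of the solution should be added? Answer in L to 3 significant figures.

Volume: 241,000 US gal × 3.785 L/gal = 912,185 L.
[OCl⁻]/[HOCl] = 10^(pH − pKa) = 10^(7.93 − 7.41) = 3.311; fraction as HOCl = 1/(1 + 3.311) = 0.2319.
Free chlorine required for 0.77 ppm HOCl: 0.77 / 0.2319 = 3.32 ppm.
FC to add: 3.32 − 0.7 = 2.62 mg/L as Cl₂.
Cl₂ equivalent: 2.62 mg/L × 912,185 L = 2390 g.
Product at 12.7% available Cl: 2390 / 0.127 = 18,820 g.
Volume: 18,820 g ÷ 1.15 g/mL = 16,360 mL.

16.4 L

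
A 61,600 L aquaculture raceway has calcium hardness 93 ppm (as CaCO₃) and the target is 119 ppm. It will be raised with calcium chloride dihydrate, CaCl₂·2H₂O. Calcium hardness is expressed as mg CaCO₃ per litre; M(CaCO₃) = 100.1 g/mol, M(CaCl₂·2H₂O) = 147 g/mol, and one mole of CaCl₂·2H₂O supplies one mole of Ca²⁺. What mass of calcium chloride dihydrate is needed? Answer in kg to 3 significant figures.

2.35 kg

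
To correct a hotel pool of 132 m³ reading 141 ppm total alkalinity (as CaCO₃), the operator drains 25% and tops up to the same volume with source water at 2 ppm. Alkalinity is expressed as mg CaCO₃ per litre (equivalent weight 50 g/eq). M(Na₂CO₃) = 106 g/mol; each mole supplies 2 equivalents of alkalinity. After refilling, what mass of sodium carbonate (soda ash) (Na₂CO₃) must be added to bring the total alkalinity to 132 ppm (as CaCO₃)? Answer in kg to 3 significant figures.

3.60 kg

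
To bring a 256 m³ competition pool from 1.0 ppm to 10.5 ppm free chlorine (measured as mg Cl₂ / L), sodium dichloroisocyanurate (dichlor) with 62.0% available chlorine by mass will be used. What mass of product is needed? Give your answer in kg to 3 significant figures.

Volume: 256 m³ = 256,000 L.
Chlorine deficit: 10.5 − 1.0 = 9.5 ppm = 9.5 mg/L as Cl₂.
Cl₂ equivalent needed: 9.5 mg/L × 256,000 L = 2,432,000 mg = 2432 g.
Product at 62.0% available chlorine: 2432 / 0.62 = 3923 g.

3.92 kg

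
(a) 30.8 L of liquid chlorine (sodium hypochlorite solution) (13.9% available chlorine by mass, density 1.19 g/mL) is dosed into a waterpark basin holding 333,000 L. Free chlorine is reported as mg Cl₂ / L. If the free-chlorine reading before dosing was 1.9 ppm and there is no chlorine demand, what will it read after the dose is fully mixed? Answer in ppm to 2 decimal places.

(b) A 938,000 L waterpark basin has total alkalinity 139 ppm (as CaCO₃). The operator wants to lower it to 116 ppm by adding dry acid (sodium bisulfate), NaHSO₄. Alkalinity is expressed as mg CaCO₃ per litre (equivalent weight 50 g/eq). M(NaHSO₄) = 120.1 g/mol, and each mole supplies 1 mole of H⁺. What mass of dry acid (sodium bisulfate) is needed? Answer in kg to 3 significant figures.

(a) 17.20 ppm; (b) 51.8 kg

(a) Mass of solution: 30.8 L × 1000 mL/L × 1.19 g/mL = 36,650 g.
(a) Available chlorine delivered: 36,650 g × 0.139 = 5095 g as Cl₂.
(a) Concentration rise: 5095 g / 333,000 L = 15.3 mg/L = 15.30 ppm.
(a) Final FC: 1.9 + 15.30 = 17.20 ppm.

(b) Alkalinity to neutralize: (139 − 116) = 23 mg/L as CaCO₃ × 938,000 L = 21,570 g as CaCO₃.
(b) Equivalents of H⁺ required: 21,570 ÷ 50 g/eq = 431.5 eq = 431.5 mol NaHSO₄.
(b) Mass of NaHSO₄: 431.5 × 120.1 = 51,820 g.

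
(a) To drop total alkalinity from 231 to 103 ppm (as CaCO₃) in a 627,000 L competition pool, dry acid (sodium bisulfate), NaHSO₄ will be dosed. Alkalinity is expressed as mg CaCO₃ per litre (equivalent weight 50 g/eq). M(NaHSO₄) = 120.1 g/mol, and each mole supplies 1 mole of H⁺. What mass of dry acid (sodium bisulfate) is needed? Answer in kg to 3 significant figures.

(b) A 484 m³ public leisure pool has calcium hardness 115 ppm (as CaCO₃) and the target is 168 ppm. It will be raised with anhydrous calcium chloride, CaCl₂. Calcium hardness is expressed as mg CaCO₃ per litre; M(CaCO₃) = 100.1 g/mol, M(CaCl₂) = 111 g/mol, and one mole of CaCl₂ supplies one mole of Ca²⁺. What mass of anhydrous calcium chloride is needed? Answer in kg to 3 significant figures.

(a) 193 kg; (b) 28.4 kg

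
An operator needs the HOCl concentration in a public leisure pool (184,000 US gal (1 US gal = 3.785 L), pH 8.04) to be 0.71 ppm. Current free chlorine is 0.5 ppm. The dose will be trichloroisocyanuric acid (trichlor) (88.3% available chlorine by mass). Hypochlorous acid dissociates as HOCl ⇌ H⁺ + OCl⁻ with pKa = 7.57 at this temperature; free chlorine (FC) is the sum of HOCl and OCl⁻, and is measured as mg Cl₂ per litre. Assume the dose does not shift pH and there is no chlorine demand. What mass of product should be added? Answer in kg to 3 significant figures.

1.82 kg

Volume: 184,000 US gal × 3.785 L/gal = 696,440 L.
[OCl⁻]/[HOCl] = 10^(pH − pKa) = 10^(8.04 − 7.57) = 2.951; fraction as HOCl = 1/(1 + 2.951) = 0.2531.
Free chlorine required for 0.71 ppm HOCl: 0.71 / 0.2531 = 2.805 ppm.
FC to add: 2.805 − 0.5 = 2.305 mg/L as Cl₂.
Cl₂ equivalent: 2.305 mg/L × 696,440 L = 1606 g.
Product at 88.3% available Cl: 1606 / 0.883 = 1818 g.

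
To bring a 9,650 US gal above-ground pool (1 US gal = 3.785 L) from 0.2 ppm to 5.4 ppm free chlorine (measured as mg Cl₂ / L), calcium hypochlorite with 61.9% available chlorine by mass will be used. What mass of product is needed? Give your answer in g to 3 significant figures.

Volume: 9,650 US gal × 3.785 L/gal = 36,525 L.
Chlorine deficit: 5.4 − 0.2 = 5.2 ppm = 5.2 mg/L as Cl₂.
Cl₂ equivalent needed: 5.2 mg/L × 36,525 L = 189,900 mg = 189.9 g.
Product at 61.9% available chlorine: 189.9 / 0.619 = 306.8 g.

307 g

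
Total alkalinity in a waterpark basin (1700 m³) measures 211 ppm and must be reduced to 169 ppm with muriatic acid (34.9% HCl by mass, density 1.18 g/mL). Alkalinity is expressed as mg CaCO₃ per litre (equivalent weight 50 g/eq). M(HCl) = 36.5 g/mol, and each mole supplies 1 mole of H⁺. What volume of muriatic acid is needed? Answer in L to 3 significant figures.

127 L

Volume: 1700 m³ = 1,700,000 L.
Alkalinity to neutralize: (211 − 169) = 42 mg/L as CaCO₃ × 1,700,000 L = 71,400 g as CaCO₃.
Equivalents of H⁺ required: 71,400 ÷ 50 g/eq = 1428 eq = 1428 mol HCl.
Mass of HCl: 1428 × 36.5 = 52,120 g.
Mass of 34.9% solution: 52,120 / 0.349 = 149,300 g.
Volume: 149,300 g ÷ 1.18 g/mL = 126,600 mL.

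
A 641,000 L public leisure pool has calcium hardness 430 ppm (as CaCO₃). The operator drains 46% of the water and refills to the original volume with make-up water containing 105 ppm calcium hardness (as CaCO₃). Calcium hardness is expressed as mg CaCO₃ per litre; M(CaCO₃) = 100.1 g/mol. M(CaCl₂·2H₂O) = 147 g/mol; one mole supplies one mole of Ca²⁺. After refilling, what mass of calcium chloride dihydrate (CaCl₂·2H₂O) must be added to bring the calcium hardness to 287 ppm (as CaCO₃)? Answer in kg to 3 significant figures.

6.12 kg

After draining 46% and refilling: 430 × 0.54 + 105 × 0.46 = 280.5 ppm.
Deficit to target: 287 − 280.5 = 6.5 mg/L.
As CaCO₃: 6.5 mg/L × 641,000 L = 4166 g; ÷ 100.1 = 41.62 mol Ca²⁺.
Mass: 41.62 × 147 = 6119 g.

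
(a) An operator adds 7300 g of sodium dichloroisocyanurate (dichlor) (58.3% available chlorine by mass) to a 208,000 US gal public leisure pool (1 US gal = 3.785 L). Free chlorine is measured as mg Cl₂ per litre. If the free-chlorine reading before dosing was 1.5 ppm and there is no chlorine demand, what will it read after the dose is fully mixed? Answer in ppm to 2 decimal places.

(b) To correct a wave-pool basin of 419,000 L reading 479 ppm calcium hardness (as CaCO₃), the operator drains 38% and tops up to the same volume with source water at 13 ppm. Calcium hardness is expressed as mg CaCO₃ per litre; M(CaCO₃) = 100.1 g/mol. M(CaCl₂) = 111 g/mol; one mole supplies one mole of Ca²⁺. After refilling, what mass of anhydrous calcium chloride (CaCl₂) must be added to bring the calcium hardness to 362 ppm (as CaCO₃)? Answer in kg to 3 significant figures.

(a) Volume: 208,000 US gal × 3.785 L/gal = 787,280 L.
(a) Available chlorine delivered: 7300 g × 0.583 = 4256 g as Cl₂.
(a) Concentration rise: 4256 g / 787,280 L = 5.406 mg/L = 5.41 ppm.
(a) Final FC: 1.5 + 5.41 = 6.91 ppm.

(b) After draining 38% and refilling: 479 × 0.62 + 13 × 0.38 = 301.92 ppm.
(b) Deficit to target: 362 − 301.92 = 60.08 mg/L.
(b) As CaCO₃: 60.08 mg/L × 419,000 L = 25,170 g; ÷ 100.1 = 251.5 mol Ca²⁺.
(b) Mass: 251.5 × 111 = 27,910 g.

(a) 6.91 ppm; (b) 27.9 kg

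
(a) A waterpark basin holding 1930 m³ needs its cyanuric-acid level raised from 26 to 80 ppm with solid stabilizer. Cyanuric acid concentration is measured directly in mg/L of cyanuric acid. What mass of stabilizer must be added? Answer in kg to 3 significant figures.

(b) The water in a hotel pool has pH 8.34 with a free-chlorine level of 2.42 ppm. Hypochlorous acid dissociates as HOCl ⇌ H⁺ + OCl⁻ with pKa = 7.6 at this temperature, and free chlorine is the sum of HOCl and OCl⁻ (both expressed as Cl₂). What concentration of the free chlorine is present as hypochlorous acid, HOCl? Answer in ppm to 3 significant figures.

(a) Volume: 1930 m³ = 1,930,000 L.
(a) CYA to add: (80 − 26) = 54 mg/L × 1,930,000 L = 104,200 g cyanuric acid.

(b) [OCl⁻]/[HOCl] = 10^(pH − pKa) = 10^(8.34 − 7.6) = 10^0.74 = 5.495.
(b) Fraction as HOCl = 1 / (1 + 5.495) = 0.154.
(b) HOCl = 0.154 × 2.42 ppm = 0.3726 ppm.

(a) 104 kg; (b) 0.373 ppm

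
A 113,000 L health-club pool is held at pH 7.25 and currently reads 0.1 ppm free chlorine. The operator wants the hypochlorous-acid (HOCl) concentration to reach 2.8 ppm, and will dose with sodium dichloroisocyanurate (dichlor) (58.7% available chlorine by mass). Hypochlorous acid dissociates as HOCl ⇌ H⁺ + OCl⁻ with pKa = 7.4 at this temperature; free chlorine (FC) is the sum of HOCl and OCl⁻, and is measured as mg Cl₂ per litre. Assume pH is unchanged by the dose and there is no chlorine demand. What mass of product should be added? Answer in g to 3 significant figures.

[OCl⁻]/[HOCl] = 10^(pH − pKa) = 10^(7.25 − 7.4) = 0.7079; fraction as HOCl = 1/(1 + 0.7079) = 0.5855.
Free chlorine required for 2.8 ppm HOCl: 2.8 / 0.5855 = 4.782 ppm.
FC to add: 4.782 − 0.1 = 4.682 mg/L as Cl₂.
Cl₂ equivalent: 4.682 mg/L × 113,000 L = 529.1 g.
Product at 58.7% available Cl: 529.1 / 0.587 = 901.4 g.

901 g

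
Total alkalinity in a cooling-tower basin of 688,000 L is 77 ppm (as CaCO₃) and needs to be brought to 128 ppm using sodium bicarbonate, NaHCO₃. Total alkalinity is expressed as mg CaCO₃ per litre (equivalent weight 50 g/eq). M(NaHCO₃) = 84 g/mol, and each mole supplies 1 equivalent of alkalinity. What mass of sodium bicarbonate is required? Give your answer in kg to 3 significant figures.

58.9 kg

Alkalinity to add: (128 − 77) = 51 mg/L as CaCO₃ × 688,000 L = 35,090 g as CaCO₃.
Equivalents: 35,090 g ÷ 50 g/eq = 701.8 eq.
NaHCO₃ supplies 1 eq per mole → 701.8 mol.
Mass: 701.8 mol × 84 g/mol = 58,950 g.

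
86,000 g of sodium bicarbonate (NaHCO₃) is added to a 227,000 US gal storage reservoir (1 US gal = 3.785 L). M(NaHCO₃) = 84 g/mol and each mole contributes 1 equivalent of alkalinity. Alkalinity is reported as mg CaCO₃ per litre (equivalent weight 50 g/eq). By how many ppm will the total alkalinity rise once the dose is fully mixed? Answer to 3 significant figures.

Volume: 227,000 US gal × 3.785 L/gal = 859,195 L.
Moles of NaHCO₃: 86,000 g ÷ 84 g/mol = 1024 mol → 1024 eq of alkalinity.
As CaCO₃: 1024 eq × 50 g/eq = 51,190 g.
Rise: 51,190 g / 859,195 L × 1000 = 59.58 mg/L.

59.6 ppm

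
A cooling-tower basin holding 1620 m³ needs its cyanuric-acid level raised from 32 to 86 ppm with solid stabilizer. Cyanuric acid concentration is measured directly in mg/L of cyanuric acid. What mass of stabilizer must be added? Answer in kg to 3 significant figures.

87.5 kg

Volume: 1620 m³ = 1,620,000 L.
CYA to add: (86 − 32) = 54 mg/L × 1,620,000 L = 87,480 g cyanuric acid.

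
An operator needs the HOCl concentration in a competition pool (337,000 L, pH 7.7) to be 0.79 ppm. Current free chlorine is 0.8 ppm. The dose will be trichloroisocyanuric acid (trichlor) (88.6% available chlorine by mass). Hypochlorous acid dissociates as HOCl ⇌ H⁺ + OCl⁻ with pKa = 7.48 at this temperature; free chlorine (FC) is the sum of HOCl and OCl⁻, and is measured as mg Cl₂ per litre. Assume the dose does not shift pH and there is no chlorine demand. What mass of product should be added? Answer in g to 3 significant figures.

[OCl⁻]/[HOCl] = 10^(pH − pKa) = 10^(7.7 − 7.48) = 1.66; fraction as HOCl = 1/(1 + 1.66) = 0.376.
Free chlorine required for 0.79 ppm HOCl: 0.79 / 0.376 = 2.101 ppm.
FC to add: 2.101 − 0.8 = 1.301 mg/L as Cl₂.
Cl₂ equivalent: 1.301 mg/L × 337,000 L = 438.5 g.
Product at 88.6% available Cl: 438.5 / 0.886 = 494.9 g.

495 g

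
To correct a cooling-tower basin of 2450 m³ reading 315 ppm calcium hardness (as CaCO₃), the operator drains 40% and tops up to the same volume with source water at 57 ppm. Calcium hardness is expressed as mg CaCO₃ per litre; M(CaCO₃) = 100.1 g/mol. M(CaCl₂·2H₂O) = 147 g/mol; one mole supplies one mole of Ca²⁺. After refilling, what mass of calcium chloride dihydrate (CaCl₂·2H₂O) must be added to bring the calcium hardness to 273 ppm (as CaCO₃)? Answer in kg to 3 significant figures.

Volume: 2450 m³ = 2,450,000 L.
After draining 40% and refilling: 315 × 0.60 + 57 × 0.40 = 211.8 ppm.
Deficit to target: 273 − 211.8 = 61.2 mg/L.
As CaCO₃: 61.2 mg/L × 2,450,000 L = 149,900 g; ÷ 100.1 = 1498 mol Ca²⁺.
Mass: 1498 × 147 = 220,200 g.

220 kg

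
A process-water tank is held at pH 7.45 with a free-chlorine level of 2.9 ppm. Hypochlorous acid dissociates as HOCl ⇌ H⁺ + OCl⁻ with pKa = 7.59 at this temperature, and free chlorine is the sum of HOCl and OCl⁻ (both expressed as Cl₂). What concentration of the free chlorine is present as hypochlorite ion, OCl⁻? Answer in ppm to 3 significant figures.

[OCl⁻]/[HOCl] = 10^(pH − pKa) = 10^(7.45 − 7.59) = 10^-0.14 = 0.7244.
Fraction as HOCl = 1 / (1 + 0.7244) = 0.5799.
OCl⁻ = (1 − 0.5799) × 2.9 ppm = 1.218 ppm.

1.22 ppm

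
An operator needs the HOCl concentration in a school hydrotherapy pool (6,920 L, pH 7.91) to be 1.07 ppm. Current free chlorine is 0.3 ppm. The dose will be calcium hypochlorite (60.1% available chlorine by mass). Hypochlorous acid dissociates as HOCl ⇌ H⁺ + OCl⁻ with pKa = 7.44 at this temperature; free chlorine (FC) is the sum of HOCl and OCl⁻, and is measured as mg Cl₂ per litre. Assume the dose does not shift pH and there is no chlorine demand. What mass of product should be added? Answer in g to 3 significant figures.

[OCl⁻]/[HOCl] = 10^(pH − pKa) = 10^(7.91 − 7.44) = 2.951; fraction as HOCl = 1/(1 + 2.951) = 0.2531.
Free chlorine required for 1.07 ppm HOCl: 1.07 / 0.2531 = 4.228 ppm.
FC to add: 4.228 − 0.3 = 3.928 mg/L as Cl₂.
Cl₂ equivalent: 3.928 mg/L × 6,920 L = 27.18 g.
Product at 60.1% available Cl: 27.18 / 0.601 = 45.23 g.

45.2 g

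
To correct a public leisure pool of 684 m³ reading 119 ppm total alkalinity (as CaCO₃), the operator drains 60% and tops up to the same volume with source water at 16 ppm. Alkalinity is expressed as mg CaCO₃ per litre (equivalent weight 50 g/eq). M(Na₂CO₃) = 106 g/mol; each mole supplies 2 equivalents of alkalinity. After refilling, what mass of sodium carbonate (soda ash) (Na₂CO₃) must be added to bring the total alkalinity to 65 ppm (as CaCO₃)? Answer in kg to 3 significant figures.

5.66 kg

Volume: 684 m³ = 684,000 L.
After draining 60% and refilling: 119 × 0.40 + 16 × 0.60 = 57.2 ppm.
Deficit to target: 65 − 57.2 = 7.8 mg/L.
As CaCO₃: 7.8 mg/L × 684,000 L = 5335 g; ÷ 50 g/eq ÷ 2 = 53.35 mol Na₂CO₃.
Mass: 53.35 × 106 = 5655 g.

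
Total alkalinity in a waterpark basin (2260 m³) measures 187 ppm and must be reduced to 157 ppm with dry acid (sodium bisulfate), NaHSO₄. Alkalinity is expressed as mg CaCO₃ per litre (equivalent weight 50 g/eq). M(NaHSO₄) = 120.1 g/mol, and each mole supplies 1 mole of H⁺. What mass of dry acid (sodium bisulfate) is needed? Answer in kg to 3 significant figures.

163 kg

Volume: 2260 m³ = 2,260,000 L.
Alkalinity to neutralize: (187 − 157) = 30 mg/L as CaCO₃ × 2,260,000 L = 67,800 g as CaCO₃.
Equivalents of H⁺ required: 67,800 ÷ 50 g/eq = 1356 eq = 1356 mol NaHSO₄.
Mass of NaHSO₄: 1356 × 120.1 = 162,900 g.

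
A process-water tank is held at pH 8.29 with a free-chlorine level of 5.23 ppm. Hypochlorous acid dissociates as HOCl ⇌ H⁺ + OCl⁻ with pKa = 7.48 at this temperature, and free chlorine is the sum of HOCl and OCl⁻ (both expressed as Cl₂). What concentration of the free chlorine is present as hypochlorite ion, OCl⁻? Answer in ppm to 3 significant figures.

4.53 ppm

[OCl⁻]/[HOCl] = 10^(pH − pKa) = 10^(8.29 − 7.48) = 10^0.81 = 6.457.
Fraction as HOCl = 1 / (1 + 6.457) = 0.1341.
OCl⁻ = (1 − 0.1341) × 5.23 ppm = 4.529 ppm.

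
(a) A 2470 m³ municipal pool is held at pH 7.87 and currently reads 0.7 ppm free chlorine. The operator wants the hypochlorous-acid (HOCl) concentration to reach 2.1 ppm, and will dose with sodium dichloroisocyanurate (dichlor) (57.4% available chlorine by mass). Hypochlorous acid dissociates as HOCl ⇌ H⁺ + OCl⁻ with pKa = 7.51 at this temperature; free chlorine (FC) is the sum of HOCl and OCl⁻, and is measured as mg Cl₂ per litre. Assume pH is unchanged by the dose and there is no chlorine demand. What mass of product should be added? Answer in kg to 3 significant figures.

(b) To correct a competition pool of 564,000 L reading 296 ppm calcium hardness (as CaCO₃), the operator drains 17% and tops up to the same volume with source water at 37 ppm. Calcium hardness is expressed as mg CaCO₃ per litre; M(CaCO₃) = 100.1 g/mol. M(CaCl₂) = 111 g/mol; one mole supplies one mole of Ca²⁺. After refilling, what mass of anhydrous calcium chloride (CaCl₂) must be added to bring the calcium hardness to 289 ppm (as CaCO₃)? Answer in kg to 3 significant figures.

(a) 26.7 kg; (b) 23.2 kg

(a) Volume: 2470 m³ = 2,470,000 L.
(a) [OCl⁻]/[HOCl] = 10^(pH − pKa) = 10^(7.87 − 7.51) = 2.291; fraction as HOCl = 1/(1 + 2.291) = 0.3039.
(a) Free chlorine required for 2.1 ppm HOCl: 2.1 / 0.3039 = 6.911 ppm.
(a) FC to add: 6.911 − 0.7 = 6.211 mg/L as Cl₂.
(a) Cl₂ equivalent: 6.211 mg/L × 2,470,000 L = 15,340 g.
(a) Product at 57.4% available Cl: 15,340 / 0.574 = 26,730 g.

(b) After draining 17% and refilling: 296 × 0.83 + 37 × 0.17 = 251.97 ppm.
(b) Deficit to target: 289 − 251.97 = 37.03 mg/L.
(b) As CaCO₃: 37.03 mg/L × 564,000 L = 20,880 g; ÷ 100.1 = 208.6 mol Ca²⁺.
(b) Mass: 208.6 × 111 = 23,160 g.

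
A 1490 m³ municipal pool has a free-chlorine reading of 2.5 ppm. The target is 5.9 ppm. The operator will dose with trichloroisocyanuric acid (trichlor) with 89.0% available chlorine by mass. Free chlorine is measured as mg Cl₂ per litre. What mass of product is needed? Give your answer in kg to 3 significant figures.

5.69 kg

Volume: 1490 m³ = 1,490,000 L.
Chlorine deficit: 5.9 − 2.5 = 3.4 ppm = 3.4 mg/L as Cl₂.
Cl₂ equivalent needed: 3.4 mg/L × 1,490,000 L = 5,066,000 mg = 5066 g.
Product at 89.0% available chlorine: 5066 / 0.89 = 5692 g.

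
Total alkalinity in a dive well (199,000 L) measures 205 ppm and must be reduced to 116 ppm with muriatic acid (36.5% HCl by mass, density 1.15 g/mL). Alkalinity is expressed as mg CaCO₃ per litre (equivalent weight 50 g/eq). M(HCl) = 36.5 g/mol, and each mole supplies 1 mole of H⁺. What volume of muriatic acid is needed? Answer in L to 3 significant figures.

Alkalinity to neutralize: (205 − 116) = 89 mg/L as CaCO₃ × 199,000 L = 17,710 g as CaCO₃.
Equivalents of H⁺ required: 17,710 ÷ 50 g/eq = 354.2 eq = 354.2 mol HCl.
Mass of HCl: 354.2 × 36.5 = 12,930 g.
Mass of 36.5% solution: 12,930 / 0.365 = 35,420 g.
Volume: 35,420 g ÷ 1.15 g/mL = 30,800 mL.

30.8 L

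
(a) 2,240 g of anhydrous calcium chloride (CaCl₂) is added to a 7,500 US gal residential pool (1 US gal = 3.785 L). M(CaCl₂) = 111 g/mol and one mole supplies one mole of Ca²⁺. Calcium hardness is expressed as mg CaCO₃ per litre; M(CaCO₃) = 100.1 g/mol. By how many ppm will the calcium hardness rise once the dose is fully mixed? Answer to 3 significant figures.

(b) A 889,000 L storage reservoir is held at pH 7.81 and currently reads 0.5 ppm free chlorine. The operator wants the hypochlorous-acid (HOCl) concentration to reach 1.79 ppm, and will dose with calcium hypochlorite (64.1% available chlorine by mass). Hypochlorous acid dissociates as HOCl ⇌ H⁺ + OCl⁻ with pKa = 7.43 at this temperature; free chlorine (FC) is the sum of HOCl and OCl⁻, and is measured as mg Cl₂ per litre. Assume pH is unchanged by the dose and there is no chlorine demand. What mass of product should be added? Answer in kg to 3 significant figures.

(a) Volume: 7,500 US gal × 3.785 L/gal = 28,388 L.
(a) Moles of Ca²⁺: 2,240 g ÷ 111 g/mol = 20.18 mol.
(a) As CaCO₃: 20.18 mol × 100.1 g/mol = 2020 g.
(a) Rise: 2020 g / 28,388 L × 1000 = 71.16 mg/L.

(b) [OCl⁻]/[HOCl] = 10^(pH − pKa) = 10^(7.81 − 7.43) = 2.399; fraction as HOCl = 1/(1 + 2.399) = 0.2942.
(b) Free chlorine required for 1.79 ppm HOCl: 1.79 / 0.2942 = 6.084 ppm.
(b) FC to add: 6.084 − 0.5 = 5.584 mg/L as Cl₂.
(b) Cl₂ equivalent: 5.584 mg/L × 889,000 L = 4964 g.
(b) Product at 64.1% available Cl: 4964 / 0.641 = 7744 g.

(a) 71.2 ppm; (b) 7.74 kg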